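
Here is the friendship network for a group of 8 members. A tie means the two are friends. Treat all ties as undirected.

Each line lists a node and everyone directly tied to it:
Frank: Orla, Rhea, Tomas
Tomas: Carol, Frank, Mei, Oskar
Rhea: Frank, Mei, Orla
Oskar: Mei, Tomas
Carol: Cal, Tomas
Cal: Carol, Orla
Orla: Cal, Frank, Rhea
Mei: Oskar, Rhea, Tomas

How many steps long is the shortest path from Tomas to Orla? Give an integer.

One shortest route is Tomas – Frank – Orla, which uses 2 edges, and Tomas and Orla are not directly tied, so nothing shorter exists. So d(Tomas,Orla) = 2.

2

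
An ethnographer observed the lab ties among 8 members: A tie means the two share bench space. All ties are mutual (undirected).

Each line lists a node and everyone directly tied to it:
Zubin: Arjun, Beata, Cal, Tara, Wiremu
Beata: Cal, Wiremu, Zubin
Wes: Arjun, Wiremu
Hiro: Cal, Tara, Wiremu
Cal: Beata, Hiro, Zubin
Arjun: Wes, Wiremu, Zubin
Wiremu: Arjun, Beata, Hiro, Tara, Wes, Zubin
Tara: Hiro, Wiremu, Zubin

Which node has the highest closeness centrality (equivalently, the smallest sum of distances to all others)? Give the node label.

Wiremu

Farness (sum of distances to all others) for each node — Arjun:11, Beata:11, Cal:12, Hiro:11, Tara:11, Wes:13, Wiremu:8, Zubin:9.
The smallest farness is 8, for Wiremu, so Wiremu has the highest closeness.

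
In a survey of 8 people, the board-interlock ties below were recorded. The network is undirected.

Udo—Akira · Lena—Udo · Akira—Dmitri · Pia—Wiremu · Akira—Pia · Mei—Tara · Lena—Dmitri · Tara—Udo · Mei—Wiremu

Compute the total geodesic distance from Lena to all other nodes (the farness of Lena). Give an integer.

16

Distances from Lena: Akira:2, Dmitri:1, Mei:3, Pia:3, Tara:2, Udo:1, Wiremu:4.
Sum = 2 + 1 + 3 + 3 + 2 + 1 + 4 = 16.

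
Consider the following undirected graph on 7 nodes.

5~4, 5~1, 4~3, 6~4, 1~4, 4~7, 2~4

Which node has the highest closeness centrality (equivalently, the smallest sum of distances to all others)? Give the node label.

4

Farness (sum of distances to all others) for each node — 1:10, 2:11, 3:11, 4:6, 5:10, 6:11, 7:11.
The smallest farness is 6, for 4, so 4 has the highest closeness.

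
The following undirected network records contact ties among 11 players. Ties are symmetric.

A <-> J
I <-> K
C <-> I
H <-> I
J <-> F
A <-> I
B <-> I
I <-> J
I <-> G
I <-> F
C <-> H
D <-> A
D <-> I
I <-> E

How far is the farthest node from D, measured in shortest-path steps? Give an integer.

2

Distances from D: A:1, B:2, C:2, E:2, F:2, G:2, H:2, I:1, J:2, K:2.
The largest is 2 (to J, G, C, F, K, B, H, and E), so the eccentricity of D is 2.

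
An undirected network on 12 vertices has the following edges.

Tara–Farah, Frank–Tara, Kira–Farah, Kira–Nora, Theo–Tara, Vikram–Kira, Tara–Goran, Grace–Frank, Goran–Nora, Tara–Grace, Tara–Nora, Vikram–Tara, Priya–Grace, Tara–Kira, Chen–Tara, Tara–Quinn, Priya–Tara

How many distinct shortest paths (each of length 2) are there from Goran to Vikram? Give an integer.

1

The shortest distance is 2, and the only length-2 path is Goran–Tara–Vikram. So there is exactly 1 shortest path.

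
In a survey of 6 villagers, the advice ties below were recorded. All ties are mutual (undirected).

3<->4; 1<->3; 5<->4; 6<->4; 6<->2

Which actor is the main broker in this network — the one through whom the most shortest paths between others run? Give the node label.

4

Unnormalized betweenness of each node: 1:0, 2:0, 3:4, 4:8, 5:0, 6:4.
4 has the largest value, 8, making it the main broker — the node through which the most shortest paths run.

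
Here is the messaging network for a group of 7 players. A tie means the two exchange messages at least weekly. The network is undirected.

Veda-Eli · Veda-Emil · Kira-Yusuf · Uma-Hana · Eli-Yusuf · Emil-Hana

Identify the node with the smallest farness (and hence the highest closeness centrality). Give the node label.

Veda

Farness (sum of distances to all others) for each node — Eli:13, Emil:13, Hana:16, Kira:21, Uma:21, Veda:12, Yusuf:16.
The smallest farness is 12, for Veda, so Veda has the highest closeness.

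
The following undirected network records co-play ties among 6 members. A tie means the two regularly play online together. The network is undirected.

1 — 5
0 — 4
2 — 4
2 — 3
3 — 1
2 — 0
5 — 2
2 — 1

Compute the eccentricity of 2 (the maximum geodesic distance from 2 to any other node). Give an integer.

1

Distances from 2: 0:1, 1:1, 3:1, 4:1, 5:1.
The largest is 1 (to 0, 4, 1, 5, and 3), so the eccentricity of 2 is 1.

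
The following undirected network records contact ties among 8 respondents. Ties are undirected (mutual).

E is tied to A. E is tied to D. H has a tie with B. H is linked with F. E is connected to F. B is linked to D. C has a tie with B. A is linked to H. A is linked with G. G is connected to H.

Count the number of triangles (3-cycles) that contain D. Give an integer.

D's neighbors are B and E, but none of them are tied to each other, so no triangle contains D.

0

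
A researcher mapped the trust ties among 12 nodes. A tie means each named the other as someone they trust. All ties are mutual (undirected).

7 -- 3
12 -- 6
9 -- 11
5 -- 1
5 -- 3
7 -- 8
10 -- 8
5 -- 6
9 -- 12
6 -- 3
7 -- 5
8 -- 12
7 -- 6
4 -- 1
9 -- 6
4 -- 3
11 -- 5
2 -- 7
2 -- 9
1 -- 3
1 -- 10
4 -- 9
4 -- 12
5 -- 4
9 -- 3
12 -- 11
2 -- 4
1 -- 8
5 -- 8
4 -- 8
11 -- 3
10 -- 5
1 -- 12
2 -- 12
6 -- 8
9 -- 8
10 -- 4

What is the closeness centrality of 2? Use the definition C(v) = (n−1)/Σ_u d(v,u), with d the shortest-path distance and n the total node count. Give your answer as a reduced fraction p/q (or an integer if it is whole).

11/18

Distances from 2: 1:2, 3:2, 4:1, 5:2, 6:2, 7:1, 8:2, 9:1, 10:2, 11:2, 12:1. Sum = 18.
n = 12, so closeness = 11/18.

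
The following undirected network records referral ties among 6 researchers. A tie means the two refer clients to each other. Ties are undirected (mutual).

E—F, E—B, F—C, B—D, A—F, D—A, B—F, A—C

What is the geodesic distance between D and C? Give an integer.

2

One shortest route is D – A – C, which uses 2 edges, and D and C are not directly tied, so nothing shorter exists. So d(D,C) = 2.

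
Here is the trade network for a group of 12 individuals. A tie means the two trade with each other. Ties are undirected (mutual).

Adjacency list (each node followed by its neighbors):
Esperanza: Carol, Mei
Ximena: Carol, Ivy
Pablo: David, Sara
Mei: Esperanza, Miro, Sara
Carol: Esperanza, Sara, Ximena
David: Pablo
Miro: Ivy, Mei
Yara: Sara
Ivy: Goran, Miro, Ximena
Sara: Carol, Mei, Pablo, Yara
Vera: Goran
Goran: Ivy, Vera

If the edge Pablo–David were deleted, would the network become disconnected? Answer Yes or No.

Without the Pablo–David edge there is no alternate route between Pablo and David, so the network disconnects. It is a bridge.

Yes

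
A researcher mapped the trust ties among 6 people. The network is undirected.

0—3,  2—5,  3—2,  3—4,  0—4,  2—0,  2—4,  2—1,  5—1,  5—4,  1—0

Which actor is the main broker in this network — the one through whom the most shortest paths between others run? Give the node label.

Unnormalized betweenness of each node: 0:5/6, 1:1/3, 2:5/3, 3:0, 4:5/6, 5:1/3.
2 has the largest value, 5/3, making it the main broker — the node through which the most shortest paths run.

2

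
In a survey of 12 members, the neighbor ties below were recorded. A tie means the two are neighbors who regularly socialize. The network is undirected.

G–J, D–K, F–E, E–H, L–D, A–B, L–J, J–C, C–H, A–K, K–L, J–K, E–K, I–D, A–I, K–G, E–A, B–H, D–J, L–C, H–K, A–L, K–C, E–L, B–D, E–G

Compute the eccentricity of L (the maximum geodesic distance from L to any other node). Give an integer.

Distances from L: A:1, B:2, C:1, D:1, E:1, F:2, G:2, H:2, I:2, J:1, K:1.
The largest is 2 (to I, B, G, H, and F), so the eccentricity of L is 2.

2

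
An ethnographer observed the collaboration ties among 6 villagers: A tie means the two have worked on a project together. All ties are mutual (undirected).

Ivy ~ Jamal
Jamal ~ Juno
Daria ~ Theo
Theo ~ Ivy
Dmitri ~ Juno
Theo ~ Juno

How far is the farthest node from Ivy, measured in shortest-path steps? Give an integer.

Distances from Ivy: Daria:2, Dmitri:3, Jamal:1, Juno:2, Theo:1.
The largest is 3 (to Dmitri), so the eccentricity of Ivy is 3.

3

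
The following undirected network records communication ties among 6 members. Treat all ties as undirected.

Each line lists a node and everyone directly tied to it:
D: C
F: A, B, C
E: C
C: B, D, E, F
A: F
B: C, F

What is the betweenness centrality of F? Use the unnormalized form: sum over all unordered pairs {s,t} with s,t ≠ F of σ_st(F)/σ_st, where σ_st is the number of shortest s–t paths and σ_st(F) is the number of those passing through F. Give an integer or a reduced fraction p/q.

4

Pairs whose geodesics pass through F — D–A: 1; B–A: 1; A–E: 1; A–C: 1.
All other pairs contribute 0.
Summing the contributions gives betweenness(F) = 4.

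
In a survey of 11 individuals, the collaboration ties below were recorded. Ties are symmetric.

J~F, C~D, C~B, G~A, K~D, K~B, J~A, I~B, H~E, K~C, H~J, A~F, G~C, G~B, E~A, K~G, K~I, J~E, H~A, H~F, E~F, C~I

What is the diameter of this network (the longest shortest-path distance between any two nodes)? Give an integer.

Eccentricity of each node (its greatest distance to any other): A:3, B:3, C:3, D:4, E:4, F:4, G:2, H:4, I:4, J:4, K:3.
The maximum eccentricity is 4, realized for instance by the pair D–E via D – C – G – A – E. So the diameter is 4.

4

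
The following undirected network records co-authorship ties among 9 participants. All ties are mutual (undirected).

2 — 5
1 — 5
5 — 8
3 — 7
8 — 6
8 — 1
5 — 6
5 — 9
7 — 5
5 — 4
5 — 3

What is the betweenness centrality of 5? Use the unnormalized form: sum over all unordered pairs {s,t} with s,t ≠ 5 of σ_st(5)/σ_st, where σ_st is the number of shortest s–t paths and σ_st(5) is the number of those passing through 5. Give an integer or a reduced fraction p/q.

Pairs whose geodesics pass through 5 — 7–4: 1; 7–9: 1; 7–8: 1; 7–2: 1; 7–1: 1; 7–6: 1; 4–9: 1; 4–8: 1; 4–2: 1; 4–1: 1; 4–3: 1; 4–6: 1; 9–8: 1; 9–2: 1 … (+11 more pairs).
All other pairs contribute 0.
Summing the contributions gives betweenness(5) = 49/2.

49/2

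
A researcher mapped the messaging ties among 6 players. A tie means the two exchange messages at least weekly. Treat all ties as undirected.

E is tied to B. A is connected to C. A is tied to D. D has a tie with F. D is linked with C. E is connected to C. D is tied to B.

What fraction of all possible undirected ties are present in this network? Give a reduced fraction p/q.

7/15

There are 7 edges and 6 nodes, so the maximum possible is C(6,2) = 15.
Density = 7/15.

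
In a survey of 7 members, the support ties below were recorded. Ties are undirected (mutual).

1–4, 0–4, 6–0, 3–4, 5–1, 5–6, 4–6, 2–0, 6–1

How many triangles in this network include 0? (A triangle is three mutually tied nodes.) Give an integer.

0's neighbors: 2, 4, and 6.
Neighbor pairs that are themselves tied: 0–4–6. Each forms one triangle with 0, for 1 in total.

1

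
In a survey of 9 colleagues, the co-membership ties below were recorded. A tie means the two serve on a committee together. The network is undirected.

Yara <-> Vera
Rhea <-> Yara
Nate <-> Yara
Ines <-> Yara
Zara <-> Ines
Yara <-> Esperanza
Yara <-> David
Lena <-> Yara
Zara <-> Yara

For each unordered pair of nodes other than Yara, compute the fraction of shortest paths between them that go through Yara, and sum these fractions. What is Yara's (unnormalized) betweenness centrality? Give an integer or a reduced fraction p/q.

Pairs whose geodesics pass through Yara — Lena–David: 1; Lena–Rhea: 1; Lena–Esperanza: 1; Lena–Nate: 1; Lena–Zara: 1; Lena–Vera: 1; Lena–Ines: 1; David–Rhea: 1; David–Esperanza: 1; David–Nate: 1; David–Zara: 1; David–Vera: 1; David–Ines: 1; Rhea–Esperanza: 1 … (+13 more pairs).
All other pairs contribute 0.
Summing the contributions gives betweenness(Yara) = 27.

27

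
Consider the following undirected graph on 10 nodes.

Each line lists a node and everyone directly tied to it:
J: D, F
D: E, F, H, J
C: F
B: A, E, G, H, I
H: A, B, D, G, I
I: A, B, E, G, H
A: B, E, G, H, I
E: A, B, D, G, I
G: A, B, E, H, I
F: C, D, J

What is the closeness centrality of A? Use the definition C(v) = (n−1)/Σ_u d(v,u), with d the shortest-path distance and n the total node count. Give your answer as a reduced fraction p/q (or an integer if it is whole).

Distances from A: B:1, C:4, D:2, E:1, F:3, G:1, H:1, I:1, J:3. Sum = 17.
n = 10, so closeness = 9/17.

9/17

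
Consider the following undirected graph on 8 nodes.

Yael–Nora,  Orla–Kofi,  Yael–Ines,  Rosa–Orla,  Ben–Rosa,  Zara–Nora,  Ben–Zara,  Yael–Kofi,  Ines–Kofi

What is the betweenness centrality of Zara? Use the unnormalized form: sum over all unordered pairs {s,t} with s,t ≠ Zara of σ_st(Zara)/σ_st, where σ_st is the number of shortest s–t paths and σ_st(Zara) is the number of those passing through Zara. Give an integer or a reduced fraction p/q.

7/2

Pairs whose geodesics pass through Zara — Rosa–Nora: 1; Ben–Nora: 1; Ben–Yael: 1; Ben–Ines: 1/2.
All other pairs contribute 0.
Summing the contributions gives betweenness(Zara) = 7/2.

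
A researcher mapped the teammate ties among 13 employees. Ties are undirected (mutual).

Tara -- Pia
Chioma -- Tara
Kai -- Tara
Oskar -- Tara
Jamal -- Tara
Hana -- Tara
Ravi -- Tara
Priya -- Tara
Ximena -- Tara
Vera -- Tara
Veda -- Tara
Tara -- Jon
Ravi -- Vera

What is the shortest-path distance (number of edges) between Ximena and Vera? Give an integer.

One shortest route is Ximena – Tara – Vera, which uses 2 edges, and Ximena and Vera are not directly tied, so nothing shorter exists. So d(Ximena,Vera) = 2.

2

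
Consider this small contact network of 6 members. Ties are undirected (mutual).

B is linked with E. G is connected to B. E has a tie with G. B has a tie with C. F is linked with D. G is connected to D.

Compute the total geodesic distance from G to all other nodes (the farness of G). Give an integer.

Distances from G: B:1, C:2, D:1, E:1, F:2.
Sum = 1 + 2 + 1 + 1 + 2 = 7.

7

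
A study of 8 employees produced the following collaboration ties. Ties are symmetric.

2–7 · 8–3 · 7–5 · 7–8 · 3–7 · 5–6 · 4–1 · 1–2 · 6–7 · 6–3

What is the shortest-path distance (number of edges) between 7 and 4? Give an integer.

3

One shortest route is 7 – 2 – 1 – 4, which uses 3 edges, and at distance 2 from 7 we only reach {1}, which does not include 4. So d(7,4) = 3.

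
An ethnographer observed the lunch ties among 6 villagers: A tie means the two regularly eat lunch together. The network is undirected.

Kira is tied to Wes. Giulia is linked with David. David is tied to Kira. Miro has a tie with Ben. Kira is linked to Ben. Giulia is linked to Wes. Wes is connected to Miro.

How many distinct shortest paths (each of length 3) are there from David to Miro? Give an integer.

The shortest distance is 3. The length-3 paths are: David–Kira–Ben–Miro; David–Kira–Wes–Miro; David–Giulia–Wes–Miro.
That gives 3 distinct shortest paths.

3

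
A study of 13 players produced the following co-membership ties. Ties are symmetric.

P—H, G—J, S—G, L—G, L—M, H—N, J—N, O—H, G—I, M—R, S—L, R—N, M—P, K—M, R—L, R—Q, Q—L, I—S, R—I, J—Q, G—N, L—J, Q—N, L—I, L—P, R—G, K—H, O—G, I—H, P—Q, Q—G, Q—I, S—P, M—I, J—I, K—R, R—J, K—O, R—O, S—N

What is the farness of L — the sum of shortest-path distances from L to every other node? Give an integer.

Distances from L: G:1, H:2, I:1, J:1, K:2, M:1, N:2, O:2, P:1, Q:1, R:1, S:1.
Sum = 1 + 2 + 1 + 1 + 2 + 1 + 2 + 2 + 1 + 1 + 1 + 1 = 16.

16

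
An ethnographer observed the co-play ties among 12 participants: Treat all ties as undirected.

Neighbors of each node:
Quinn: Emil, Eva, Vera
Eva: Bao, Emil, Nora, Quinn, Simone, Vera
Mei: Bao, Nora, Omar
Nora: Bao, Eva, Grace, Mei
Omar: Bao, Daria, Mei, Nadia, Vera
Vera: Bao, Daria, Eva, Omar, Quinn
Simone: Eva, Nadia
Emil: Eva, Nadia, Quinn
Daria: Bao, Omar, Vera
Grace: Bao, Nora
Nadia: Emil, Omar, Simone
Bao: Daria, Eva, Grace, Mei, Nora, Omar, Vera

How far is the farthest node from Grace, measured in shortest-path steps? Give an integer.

Distances from Grace: Bao:1, Daria:2, Emil:3, Eva:2, Mei:2, Nadia:3, Nora:1, Omar:2, Quinn:3, Simone:3, Vera:2.
The largest is 3 (to Simone, Quinn, Emil, and Nadia), so the eccentricity of Grace is 3.

3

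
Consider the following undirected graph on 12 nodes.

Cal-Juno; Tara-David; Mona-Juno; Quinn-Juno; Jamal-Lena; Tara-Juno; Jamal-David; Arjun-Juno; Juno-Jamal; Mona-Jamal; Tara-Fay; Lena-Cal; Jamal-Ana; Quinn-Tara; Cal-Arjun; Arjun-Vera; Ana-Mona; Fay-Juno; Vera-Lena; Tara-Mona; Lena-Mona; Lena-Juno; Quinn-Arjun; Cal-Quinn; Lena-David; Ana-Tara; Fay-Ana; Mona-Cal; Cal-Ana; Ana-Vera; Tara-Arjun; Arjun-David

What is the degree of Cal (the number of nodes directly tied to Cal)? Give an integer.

6

Cal is directly tied to Ana, Arjun, Juno, Lena, Mona, and Quinn. That is 6 neighbors, so the degree of Cal is 6.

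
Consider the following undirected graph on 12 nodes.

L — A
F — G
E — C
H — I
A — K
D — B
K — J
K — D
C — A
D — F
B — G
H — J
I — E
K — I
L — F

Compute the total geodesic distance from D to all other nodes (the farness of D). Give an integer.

22

Distances from D: A:2, B:1, C:3, E:3, F:1, G:2, H:3, I:2, J:2, K:1, L:2.
Sum = 2 + 1 + 3 + 3 + 1 + 2 + 3 + 2 + 2 + 1 + 2 = 22.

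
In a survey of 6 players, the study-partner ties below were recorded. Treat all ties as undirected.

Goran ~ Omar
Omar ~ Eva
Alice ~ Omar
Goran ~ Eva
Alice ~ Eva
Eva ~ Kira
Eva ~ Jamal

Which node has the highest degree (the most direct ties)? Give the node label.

Degrees — Alice:2, Eva:5, Goran:2, Jamal:1, Kira:1, Omar:3.
The maximum is 5, attained only by Eva.

Eva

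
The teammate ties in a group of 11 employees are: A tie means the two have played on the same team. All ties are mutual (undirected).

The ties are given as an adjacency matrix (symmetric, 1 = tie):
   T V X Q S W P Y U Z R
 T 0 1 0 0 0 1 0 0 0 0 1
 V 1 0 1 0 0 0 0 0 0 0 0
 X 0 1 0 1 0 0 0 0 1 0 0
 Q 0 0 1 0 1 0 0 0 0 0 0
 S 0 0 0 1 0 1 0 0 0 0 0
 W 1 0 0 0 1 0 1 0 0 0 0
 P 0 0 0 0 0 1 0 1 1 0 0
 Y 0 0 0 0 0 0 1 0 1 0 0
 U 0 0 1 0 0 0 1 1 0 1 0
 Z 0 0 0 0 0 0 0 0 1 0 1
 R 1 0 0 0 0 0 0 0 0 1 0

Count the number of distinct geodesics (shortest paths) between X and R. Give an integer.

2

The shortest distance is 3. The length-3 paths are: X–V–T–R; X–U–Z–R.
That gives 2 distinct shortest paths.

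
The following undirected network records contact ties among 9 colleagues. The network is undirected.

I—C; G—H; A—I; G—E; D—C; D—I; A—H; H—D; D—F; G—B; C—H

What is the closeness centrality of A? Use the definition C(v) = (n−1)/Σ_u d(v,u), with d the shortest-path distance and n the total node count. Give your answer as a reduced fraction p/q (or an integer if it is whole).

Distances from A: B:3, C:2, D:2, E:3, F:3, G:2, H:1, I:1. Sum = 17.
n = 9, so closeness = 8/17.

8/17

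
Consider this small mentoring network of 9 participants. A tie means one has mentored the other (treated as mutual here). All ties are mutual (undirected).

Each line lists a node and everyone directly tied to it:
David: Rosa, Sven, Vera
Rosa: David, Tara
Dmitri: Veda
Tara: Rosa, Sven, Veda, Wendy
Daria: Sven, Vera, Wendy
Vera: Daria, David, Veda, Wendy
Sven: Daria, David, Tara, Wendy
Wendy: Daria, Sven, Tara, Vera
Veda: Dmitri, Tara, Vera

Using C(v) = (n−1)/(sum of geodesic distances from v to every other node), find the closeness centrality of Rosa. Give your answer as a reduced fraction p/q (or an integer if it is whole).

Distances from Rosa: Daria:3, David:1, Dmitri:3, Sven:2, Tara:1, Veda:2, Vera:2, Wendy:2. Sum = 16.
n = 9, so closeness = 8/16 = 1/2.

1/2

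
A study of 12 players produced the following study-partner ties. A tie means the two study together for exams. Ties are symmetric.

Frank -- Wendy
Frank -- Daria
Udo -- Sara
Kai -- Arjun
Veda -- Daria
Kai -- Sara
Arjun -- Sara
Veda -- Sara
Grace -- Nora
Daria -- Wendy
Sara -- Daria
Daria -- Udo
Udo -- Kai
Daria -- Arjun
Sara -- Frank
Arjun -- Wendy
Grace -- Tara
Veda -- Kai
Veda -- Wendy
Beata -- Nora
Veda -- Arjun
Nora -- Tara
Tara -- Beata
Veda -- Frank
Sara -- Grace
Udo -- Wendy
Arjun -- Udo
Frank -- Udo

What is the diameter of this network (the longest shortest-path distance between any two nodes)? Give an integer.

Eccentricity of each node (its greatest distance to any other): Arjun:4, Beata:5, Daria:4, Frank:4, Grace:3, Kai:4, Nora:4, Sara:3, Tara:4, Udo:4, Veda:4, Wendy:5.
The maximum eccentricity is 5, realized for instance by the pair Wendy–Beata via Wendy – Arjun – Sara – Grace – Nora – Beata. So the diameter is 5.

5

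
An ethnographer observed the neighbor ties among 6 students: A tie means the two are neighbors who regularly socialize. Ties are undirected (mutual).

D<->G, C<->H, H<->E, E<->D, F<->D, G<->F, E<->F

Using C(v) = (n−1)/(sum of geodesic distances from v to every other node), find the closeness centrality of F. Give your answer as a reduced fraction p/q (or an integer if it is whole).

5/8

Distances from F: C:3, D:1, E:1, G:1, H:2. Sum = 8.
n = 6, so closeness = 5/8.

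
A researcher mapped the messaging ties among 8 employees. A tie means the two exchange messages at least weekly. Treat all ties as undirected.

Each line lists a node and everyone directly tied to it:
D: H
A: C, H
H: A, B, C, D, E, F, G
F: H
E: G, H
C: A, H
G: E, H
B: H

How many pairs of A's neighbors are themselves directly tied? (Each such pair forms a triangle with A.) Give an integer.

1

A's neighbors: C and H.
Neighbor pairs that are themselves tied: A–C–H. Each forms one triangle with A, for 1 in total.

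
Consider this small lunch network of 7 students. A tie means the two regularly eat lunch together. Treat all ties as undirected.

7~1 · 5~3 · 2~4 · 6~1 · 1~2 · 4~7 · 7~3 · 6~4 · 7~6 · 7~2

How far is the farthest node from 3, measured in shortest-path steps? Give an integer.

2

Distances from 3: 1:2, 2:2, 4:2, 5:1, 6:2, 7:1.
The largest is 2 (to 1, 4, 2, and 6), so the eccentricity of 3 is 2.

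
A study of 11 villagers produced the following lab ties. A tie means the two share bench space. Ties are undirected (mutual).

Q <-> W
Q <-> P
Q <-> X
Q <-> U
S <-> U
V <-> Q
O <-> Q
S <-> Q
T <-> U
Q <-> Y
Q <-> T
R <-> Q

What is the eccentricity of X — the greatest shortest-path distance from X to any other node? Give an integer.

2

Distances from X: O:2, P:2, Q:1, R:2, S:2, T:2, U:2, V:2, W:2, Y:2.
The largest is 2 (to Y, S, V, O, W, R, T, P, and U), so the eccentricity of X is 2.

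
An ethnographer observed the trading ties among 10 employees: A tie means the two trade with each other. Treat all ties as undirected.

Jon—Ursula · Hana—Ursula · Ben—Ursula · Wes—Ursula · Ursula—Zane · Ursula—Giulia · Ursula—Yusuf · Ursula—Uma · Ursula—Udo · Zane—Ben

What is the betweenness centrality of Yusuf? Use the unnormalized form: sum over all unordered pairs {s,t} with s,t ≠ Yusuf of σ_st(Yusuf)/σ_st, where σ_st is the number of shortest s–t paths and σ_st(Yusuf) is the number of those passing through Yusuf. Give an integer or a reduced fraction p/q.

No shortest path between any pair of other nodes passes through Yusuf.
Summing the contributions gives betweenness(Yusuf) = 0.

0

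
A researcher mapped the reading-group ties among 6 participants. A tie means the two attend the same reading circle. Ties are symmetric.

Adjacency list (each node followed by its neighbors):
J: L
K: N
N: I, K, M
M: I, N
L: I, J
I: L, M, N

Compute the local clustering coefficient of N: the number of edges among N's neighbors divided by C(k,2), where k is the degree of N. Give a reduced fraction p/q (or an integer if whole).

N's neighbors: I, K, and M (k = 3).
Possible neighbor pairs: C(3,2) = 3. Edges among them: I–M → e = 1.
Clustering(N) = 1/3.

1/3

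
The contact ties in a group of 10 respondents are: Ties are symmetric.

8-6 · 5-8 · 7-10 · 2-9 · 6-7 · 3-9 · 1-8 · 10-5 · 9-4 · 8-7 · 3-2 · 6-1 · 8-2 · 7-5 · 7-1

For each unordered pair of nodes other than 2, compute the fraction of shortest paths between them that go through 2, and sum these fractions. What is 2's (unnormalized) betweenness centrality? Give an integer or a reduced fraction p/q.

Pairs whose geodesics pass through 2 — 7–4: 1; 7–3: 1; 7–9: 1; 5–4: 1; 5–3: 1; 5–9: 1; 10–4: 2/2; 10–3: 2/2; 10–9: 2/2; 1–4: 1; 1–3: 1; 1–9: 1; 8–4: 1; 8–3: 1 … (+4 more pairs).
All other pairs contribute 0.
Summing the contributions gives betweenness(2) = 18.

18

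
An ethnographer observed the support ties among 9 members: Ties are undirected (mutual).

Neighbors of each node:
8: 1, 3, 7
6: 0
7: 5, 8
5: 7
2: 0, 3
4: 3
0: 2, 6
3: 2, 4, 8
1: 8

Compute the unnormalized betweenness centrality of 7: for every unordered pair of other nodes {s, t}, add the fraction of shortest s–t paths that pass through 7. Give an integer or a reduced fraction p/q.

Pairs whose geodesics pass through 7 — 3–5: 1; 1–5: 1; 4–5: 1; 2–5: 1; 5–0: 1; 5–8: 1; 5–6: 1.
All other pairs contribute 0.
Summing the contributions gives betweenness(7) = 7.

7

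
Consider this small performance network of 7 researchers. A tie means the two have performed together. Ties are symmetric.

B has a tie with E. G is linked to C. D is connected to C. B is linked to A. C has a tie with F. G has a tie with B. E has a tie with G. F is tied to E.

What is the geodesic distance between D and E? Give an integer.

3

One shortest route is D – C – G – E, which uses 3 edges, and at distance 2 from D we only reach {F, G}, which does not include E. So d(D,E) = 3.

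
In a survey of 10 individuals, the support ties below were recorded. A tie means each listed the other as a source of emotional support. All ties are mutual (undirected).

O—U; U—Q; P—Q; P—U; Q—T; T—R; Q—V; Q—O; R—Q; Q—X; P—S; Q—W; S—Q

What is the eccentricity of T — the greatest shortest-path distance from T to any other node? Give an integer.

Distances from T: O:2, P:2, Q:1, R:1, S:2, U:2, V:2, W:2, X:2.
The largest is 2 (to V, O, U, P, X, S, and W), so the eccentricity of T is 2.

2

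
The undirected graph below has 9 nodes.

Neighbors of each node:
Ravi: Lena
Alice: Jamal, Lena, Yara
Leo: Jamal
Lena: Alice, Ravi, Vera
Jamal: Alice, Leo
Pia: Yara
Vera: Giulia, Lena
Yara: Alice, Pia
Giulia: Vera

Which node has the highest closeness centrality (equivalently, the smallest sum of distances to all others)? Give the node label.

Farness (sum of distances to all others) for each node — Alice:14, Giulia:27, Jamal:19, Lena:15, Leo:26, Pia:26, Ravi:22, Vera:20, Yara:19.
The smallest farness is 14, for Alice, so Alice has the highest closeness.

Alice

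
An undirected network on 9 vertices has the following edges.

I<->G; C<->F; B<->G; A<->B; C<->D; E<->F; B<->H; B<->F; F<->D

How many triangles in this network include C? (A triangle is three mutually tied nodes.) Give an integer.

C's neighbors: D and F.
Neighbor pairs that are themselves tied: C–D–F. Each forms one triangle with C, for 1 in total.

1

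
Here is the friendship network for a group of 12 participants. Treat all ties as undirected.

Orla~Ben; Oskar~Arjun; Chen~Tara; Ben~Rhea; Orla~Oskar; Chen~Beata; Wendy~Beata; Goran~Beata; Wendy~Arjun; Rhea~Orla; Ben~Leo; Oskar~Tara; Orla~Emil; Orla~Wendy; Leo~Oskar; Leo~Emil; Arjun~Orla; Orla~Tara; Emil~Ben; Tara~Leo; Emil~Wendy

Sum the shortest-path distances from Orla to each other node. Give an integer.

Distances from Orla: Arjun:1, Beata:2, Ben:1, Chen:2, Emil:1, Goran:3, Leo:2, Oskar:1, Rhea:1, Tara:1, Wendy:1.
Sum = 1 + 2 + 1 + 2 + 1 + 3 + 2 + 1 + 1 + 1 + 1 = 16.

16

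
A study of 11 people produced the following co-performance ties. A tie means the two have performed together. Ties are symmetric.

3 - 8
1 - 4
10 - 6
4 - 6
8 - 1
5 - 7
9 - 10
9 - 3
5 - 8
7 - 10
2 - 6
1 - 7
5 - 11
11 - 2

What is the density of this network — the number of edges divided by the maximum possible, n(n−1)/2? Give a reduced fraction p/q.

14/55

There are 14 edges and 11 nodes, so the maximum possible is C(11,2) = 55.
Density = 14/55.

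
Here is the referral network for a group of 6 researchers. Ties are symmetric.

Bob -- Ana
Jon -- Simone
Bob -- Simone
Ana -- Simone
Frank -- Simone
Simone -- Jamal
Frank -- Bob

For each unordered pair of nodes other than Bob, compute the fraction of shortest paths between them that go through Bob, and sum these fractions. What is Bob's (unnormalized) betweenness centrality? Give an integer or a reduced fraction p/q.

1/2

Pairs whose geodesics pass through Bob — Frank–Ana: 1/2.
All other pairs contribute 0.
Summing the contributions gives betweenness(Bob) = 1/2.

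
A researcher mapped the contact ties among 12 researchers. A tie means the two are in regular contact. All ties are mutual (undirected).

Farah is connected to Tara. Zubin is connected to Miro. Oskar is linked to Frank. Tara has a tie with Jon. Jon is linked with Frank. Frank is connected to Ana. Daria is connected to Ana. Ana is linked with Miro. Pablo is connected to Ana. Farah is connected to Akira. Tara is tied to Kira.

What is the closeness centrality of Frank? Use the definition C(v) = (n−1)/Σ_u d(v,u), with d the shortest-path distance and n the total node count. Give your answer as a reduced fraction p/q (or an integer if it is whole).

11/24

Distances from Frank: Akira:4, Ana:1, Daria:2, Farah:3, Jon:1, Kira:3, Miro:2, Oskar:1, Pablo:2, Tara:2, Zubin:3. Sum = 24.
n = 12, so closeness = 11/24.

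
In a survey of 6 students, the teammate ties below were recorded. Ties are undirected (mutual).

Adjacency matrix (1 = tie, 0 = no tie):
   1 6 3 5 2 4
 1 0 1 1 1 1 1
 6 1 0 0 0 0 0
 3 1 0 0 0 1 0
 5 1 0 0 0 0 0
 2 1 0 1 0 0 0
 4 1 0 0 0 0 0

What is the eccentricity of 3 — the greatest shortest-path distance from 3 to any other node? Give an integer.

2

Distances from 3: 1:1, 2:1, 4:2, 5:2, 6:2.
The largest is 2 (to 6, 5, and 4), so the eccentricity of 3 is 2.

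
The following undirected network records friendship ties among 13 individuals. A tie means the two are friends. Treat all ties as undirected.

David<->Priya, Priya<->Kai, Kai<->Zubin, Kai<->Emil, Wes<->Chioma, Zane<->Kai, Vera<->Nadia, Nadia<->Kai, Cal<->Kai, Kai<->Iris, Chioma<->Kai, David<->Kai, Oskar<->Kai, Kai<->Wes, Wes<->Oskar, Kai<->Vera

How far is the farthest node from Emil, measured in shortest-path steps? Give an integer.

2

Distances from Emil: Cal:2, Chioma:2, David:2, Iris:2, Kai:1, Nadia:2, Oskar:2, Priya:2, Vera:2, Wes:2, Zane:2, Zubin:2.
The largest is 2 (to Cal, Wes, Zubin, David, Chioma, Priya, Nadia, Vera, Iris, Zane, and Oskar), so the eccentricity of Emil is 2.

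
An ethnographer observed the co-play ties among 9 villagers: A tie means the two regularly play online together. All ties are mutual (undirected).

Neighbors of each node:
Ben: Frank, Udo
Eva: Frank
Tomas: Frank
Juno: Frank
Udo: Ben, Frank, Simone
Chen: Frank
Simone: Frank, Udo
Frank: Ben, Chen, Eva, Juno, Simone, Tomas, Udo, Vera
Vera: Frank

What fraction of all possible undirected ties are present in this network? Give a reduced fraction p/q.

There are 10 edges and 9 nodes, so the maximum possible is C(9,2) = 36.
Density = 10/36 = 5/18.

5/18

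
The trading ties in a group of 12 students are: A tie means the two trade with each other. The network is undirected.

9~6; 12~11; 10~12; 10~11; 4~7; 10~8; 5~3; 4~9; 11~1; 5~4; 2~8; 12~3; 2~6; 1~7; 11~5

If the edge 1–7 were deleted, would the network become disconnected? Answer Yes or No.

Even without that edge, 1 still reaches 7 via 1 – 11 – 5 – 4 – 7, so the network stays connected. Not a bridge.

No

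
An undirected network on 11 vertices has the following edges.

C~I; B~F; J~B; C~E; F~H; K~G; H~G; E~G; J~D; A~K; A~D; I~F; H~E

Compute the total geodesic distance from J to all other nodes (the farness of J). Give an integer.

27

Distances from J: A:2, B:1, C:4, D:1, E:4, F:2, G:4, H:3, I:3, K:3.
Sum = 2 + 1 + 4 + 1 + 4 + 2 + 4 + 3 + 3 + 3 = 27.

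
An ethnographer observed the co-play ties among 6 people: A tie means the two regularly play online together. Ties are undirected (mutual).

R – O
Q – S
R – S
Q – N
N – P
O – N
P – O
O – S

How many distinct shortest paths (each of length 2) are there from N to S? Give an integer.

2

The shortest distance is 2. The length-2 paths are: N–Q–S; N–O–S.
That gives 2 distinct shortest paths.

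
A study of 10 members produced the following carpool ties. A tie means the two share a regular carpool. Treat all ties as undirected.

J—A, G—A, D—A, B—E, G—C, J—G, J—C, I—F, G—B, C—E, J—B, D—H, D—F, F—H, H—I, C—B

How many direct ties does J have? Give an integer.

4

J is directly tied to A, B, C, and G. That is 4 neighbors, so the degree of J is 4.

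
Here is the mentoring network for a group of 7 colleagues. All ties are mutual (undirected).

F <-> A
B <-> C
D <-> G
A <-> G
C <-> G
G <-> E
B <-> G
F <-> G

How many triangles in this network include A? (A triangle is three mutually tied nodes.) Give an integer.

A's neighbors: F and G.
Neighbor pairs that are themselves tied: A–F–G. Each forms one triangle with A, for 1 in total.

1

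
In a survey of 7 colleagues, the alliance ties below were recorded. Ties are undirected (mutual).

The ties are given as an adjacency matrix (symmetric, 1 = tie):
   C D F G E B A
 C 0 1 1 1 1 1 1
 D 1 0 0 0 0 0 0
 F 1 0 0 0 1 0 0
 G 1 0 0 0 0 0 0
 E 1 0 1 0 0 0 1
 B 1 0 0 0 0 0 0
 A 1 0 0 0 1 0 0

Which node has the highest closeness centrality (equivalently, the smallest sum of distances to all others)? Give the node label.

Farness (sum of distances to all others) for each node — A:10, B:11, C:6, D:11, E:9, F:10, G:11.
The smallest farness is 6, for C, so C has the highest closeness.

C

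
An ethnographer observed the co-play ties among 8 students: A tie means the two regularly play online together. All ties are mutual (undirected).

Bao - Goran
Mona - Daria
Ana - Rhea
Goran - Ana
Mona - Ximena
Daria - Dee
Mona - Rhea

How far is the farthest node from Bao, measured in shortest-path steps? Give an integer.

Distances from Bao: Ana:2, Daria:5, Dee:6, Goran:1, Mona:4, Rhea:3, Ximena:5.
The largest is 6 (to Dee), so the eccentricity of Bao is 6.

6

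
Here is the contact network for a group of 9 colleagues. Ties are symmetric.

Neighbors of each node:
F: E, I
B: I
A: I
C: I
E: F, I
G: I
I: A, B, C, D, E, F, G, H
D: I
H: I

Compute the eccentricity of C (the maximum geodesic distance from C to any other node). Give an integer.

Distances from C: A:2, B:2, D:2, E:2, F:2, G:2, H:2, I:1.
The largest is 2 (to G, D, E, H, A, B, and F), so the eccentricity of C is 2.

2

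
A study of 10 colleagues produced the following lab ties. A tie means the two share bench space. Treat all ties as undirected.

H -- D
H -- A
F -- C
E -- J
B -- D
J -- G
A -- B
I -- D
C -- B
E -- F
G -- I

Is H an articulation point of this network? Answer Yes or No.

Even without H, every remaining node can still reach every other (the residual graph is connected), so H is not a cut vertex.

No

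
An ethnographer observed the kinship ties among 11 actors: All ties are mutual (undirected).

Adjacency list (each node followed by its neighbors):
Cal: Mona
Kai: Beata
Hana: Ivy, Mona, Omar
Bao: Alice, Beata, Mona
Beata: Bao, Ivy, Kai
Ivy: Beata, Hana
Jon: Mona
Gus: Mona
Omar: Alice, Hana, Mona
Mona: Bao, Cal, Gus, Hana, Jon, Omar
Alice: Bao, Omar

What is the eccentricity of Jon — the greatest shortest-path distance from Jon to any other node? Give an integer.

Distances from Jon: Alice:3, Bao:2, Beata:3, Cal:2, Gus:2, Hana:2, Ivy:3, Kai:4, Mona:1, Omar:2.
The largest is 4 (to Kai), so the eccentricity of Jon is 4.

4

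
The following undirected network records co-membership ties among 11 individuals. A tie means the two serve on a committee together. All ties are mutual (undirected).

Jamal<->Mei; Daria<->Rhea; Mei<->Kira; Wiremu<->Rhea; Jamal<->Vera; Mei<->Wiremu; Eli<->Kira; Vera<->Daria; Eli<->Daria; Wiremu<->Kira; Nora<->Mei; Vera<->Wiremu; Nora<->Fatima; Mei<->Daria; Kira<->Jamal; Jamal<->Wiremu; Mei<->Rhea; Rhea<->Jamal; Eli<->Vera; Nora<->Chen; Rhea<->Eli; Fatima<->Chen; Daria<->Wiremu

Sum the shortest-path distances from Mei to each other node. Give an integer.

14

Distances from Mei: Chen:2, Daria:1, Eli:2, Fatima:2, Jamal:1, Kira:1, Nora:1, Rhea:1, Vera:2, Wiremu:1.
Sum = 2 + 1 + 2 + 2 + 1 + 1 + 1 + 1 + 2 + 1 = 14.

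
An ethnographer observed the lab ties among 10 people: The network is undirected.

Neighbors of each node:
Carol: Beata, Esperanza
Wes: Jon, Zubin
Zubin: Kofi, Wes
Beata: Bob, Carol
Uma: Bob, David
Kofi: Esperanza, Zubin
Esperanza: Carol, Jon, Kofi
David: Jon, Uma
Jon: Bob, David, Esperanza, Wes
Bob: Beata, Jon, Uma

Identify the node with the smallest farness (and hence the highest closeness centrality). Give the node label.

Farness (sum of distances to all others) for each node — Beata:21, Bob:17, Carol:20, David:20, Esperanza:16, Jon:14, Kofi:21, Uma:23, Wes:19, Zubin:23.
The smallest farness is 14, for Jon, so Jon has the highest closeness.

Jon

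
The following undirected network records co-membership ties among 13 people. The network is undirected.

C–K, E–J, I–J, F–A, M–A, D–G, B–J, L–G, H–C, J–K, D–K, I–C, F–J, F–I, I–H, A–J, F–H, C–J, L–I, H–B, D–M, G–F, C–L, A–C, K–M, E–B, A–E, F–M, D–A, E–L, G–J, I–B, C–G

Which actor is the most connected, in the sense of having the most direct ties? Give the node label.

Degrees — A:6, B:4, C:7, D:4, E:4, F:6, G:5, H:4, I:6, J:8, K:4, L:4, M:4.
The maximum is 8, attained only by J.

J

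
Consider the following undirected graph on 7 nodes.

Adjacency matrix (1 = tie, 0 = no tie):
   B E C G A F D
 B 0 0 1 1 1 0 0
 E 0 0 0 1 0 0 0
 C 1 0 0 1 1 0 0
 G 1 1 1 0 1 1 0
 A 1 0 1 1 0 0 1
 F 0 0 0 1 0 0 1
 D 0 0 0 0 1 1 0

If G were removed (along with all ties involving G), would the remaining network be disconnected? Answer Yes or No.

Yes

Removing G leaves {A, B, C, D, and F} with no path to {E}, so the network splits into 2 components. G is a cut vertex.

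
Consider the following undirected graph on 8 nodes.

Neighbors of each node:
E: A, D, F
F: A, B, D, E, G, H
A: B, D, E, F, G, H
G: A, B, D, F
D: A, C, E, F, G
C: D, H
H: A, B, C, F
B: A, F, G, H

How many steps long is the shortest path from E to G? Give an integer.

One shortest route is E – D – G, which uses 2 edges, and E and G are not directly tied, so nothing shorter exists. So d(E,G) = 2.

2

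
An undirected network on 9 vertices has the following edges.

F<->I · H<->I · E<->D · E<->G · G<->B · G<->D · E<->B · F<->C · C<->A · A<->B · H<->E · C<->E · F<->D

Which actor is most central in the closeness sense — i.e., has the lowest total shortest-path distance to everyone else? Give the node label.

Farness (sum of distances to all others) for each node — A:17, B:15, C:13, D:14, E:11, F:14, G:14, H:15, I:17.
The smallest farness is 11, for E, so E has the highest closeness.

E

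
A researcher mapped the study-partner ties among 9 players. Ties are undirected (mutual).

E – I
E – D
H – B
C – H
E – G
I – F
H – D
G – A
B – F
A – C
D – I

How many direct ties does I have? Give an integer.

3

I is directly tied to D, E, and F. That is 3 neighbors, so the degree of I is 3.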